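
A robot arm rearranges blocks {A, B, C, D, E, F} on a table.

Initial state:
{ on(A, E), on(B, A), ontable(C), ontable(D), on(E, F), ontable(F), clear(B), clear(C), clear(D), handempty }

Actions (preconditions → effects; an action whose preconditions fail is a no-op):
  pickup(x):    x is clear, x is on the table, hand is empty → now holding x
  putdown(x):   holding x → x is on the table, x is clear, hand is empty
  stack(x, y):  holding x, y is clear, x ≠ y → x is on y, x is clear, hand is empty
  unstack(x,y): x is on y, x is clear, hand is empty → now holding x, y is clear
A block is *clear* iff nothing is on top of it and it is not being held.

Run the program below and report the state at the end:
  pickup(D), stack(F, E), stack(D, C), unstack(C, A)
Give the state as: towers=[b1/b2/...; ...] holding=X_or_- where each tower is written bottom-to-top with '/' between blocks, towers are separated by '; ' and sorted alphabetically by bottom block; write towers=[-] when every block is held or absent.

towers=[C/D; F/E/A/B] holding=-

step 1 (pickup(D)): towers=[C; F/E/A/B] holding=D
step 2 (stack(F, E)) [no-op]: towers=[C; F/E/A/B] holding=D
step 3 (stack(D, C)): towers=[C/D; F/E/A/B] holding=-
step 4 (unstack(C, A)) [no-op]: towers=[C/D; F/E/A/B] holding=-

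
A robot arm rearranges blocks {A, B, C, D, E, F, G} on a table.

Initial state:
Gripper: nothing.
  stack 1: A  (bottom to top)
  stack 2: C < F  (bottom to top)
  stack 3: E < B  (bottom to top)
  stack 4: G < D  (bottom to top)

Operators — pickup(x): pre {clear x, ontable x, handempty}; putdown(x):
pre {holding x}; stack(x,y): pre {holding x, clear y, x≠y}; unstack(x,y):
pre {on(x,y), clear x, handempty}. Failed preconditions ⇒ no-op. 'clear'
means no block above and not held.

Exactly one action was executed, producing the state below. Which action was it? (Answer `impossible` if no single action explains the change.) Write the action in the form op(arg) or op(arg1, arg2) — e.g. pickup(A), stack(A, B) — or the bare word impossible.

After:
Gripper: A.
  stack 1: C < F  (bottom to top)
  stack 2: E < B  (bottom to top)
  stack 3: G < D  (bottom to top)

target: towers=[C/F; E/B; G/D] holding=A
     unstack(B, E) → towers=[A; C/F; E; G/D] holding=B
     unstack(F, C) → towers=[A; C; E/B; G/D] holding=F
     unstack(D, G) → towers=[A; C/F; E/B; G] holding=D
         pickup(A) → towers=[C/F; E/B; G/D] holding=A  ← match

pickup(A)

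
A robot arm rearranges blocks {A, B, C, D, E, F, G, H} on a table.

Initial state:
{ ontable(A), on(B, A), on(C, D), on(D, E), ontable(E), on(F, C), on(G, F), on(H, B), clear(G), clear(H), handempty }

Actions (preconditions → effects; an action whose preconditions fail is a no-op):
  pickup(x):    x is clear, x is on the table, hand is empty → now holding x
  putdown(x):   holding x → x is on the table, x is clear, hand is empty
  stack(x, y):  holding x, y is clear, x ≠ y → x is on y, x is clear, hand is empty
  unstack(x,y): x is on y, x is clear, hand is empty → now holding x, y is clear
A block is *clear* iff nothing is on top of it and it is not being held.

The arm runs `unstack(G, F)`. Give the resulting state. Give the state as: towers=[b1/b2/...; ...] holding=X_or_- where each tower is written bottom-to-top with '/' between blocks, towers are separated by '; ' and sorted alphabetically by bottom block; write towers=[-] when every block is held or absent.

before: towers=[A/B/H; E/D/C/F/G] holding=-
pre[unstack(G, F)]: on(G,F) yes, clear(G) yes, handempty yes
all met → apply unstack(G, F)
after:  towers=[A/B/H; E/D/C/F] holding=G

towers=[A/B/H; E/D/C/F] holding=G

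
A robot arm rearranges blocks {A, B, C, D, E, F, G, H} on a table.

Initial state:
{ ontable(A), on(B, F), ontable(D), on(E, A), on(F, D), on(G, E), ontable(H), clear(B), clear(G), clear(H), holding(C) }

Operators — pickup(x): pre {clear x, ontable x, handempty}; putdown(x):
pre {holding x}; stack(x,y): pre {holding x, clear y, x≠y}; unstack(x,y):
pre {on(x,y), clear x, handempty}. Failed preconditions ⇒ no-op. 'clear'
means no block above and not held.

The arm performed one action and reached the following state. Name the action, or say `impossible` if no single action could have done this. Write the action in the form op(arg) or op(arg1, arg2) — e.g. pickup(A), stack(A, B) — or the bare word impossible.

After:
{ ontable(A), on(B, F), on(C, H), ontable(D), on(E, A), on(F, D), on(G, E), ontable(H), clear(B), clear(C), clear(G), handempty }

target: towers=[A/E/G; D/F/B; H/C] holding=-
        putdown(C) → towers=[A/E/G; C; D/F/B; H] holding=-
       stack(C, G) → towers=[A/E/G/C; D/F/B; H] holding=-
       stack(C, H) → towers=[A/E/G; D/F/B; H/C] holding=-  ← match
       stack(C, B) → towers=[A/E/G; D/F/B/C; H] holding=-

stack(C, H)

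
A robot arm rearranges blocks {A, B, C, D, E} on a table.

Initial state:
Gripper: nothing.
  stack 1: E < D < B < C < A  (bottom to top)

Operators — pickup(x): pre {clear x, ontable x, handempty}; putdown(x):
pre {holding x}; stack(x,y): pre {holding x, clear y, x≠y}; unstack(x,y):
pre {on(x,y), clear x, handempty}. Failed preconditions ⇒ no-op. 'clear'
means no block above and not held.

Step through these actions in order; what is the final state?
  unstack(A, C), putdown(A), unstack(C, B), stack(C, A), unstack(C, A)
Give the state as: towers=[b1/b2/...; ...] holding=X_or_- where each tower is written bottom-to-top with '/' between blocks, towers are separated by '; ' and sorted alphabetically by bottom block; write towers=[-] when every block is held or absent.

towers=[A; E/D/B] holding=C

step 1 (unstack(A, C)): towers=[E/D/B/C] holding=A
step 2 (putdown(A)): towers=[A; E/D/B/C] holding=-
step 3 (unstack(C, B)): towers=[A; E/D/B] holding=C
step 4 (stack(C, A)): towers=[A/C; E/D/B] holding=-
step 5 (unstack(C, A)): towers=[A; E/D/B] holding=C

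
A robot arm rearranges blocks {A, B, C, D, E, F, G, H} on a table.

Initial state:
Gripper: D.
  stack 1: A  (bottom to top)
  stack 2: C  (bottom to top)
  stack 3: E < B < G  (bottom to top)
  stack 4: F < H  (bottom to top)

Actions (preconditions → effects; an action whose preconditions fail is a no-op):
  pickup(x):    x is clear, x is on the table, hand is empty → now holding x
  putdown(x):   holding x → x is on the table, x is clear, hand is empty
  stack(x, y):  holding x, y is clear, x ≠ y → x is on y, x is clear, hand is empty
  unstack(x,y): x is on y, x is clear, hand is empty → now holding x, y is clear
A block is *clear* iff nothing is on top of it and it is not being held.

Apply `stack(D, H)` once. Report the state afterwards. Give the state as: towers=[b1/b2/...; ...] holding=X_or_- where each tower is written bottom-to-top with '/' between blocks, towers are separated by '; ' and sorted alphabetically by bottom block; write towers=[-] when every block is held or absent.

before: towers=[A; C; E/B/G; F/H] holding=D
pre[stack(D, H)]: holding(D) yes, clear(H) yes, D≠H yes
all met → apply stack(D, H)
after:  towers=[A; C; E/B/G; F/H/D] holding=-

towers=[A; C; E/B/G; F/H/D] holding=-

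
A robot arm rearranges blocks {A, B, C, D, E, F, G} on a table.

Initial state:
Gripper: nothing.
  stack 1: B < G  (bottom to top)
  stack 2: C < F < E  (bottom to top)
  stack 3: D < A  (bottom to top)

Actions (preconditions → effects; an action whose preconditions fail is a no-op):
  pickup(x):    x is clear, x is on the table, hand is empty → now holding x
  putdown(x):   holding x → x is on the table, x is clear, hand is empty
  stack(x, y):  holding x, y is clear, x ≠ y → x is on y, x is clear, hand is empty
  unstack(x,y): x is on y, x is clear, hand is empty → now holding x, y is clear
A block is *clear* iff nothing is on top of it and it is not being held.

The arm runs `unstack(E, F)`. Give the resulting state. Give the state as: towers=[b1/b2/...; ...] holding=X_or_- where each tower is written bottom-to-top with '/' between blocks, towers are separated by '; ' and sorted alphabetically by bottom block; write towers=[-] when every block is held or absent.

before: towers=[B/G; C/F/E; D/A] holding=-
pre[unstack(E, F)]: on(E,F) ✓, clear(E) ✓, handempty ✓
all met → apply unstack(E, F)
after:  towers=[B/G; C/F; D/A] holding=E

towers=[B/G; C/F; D/A] holding=E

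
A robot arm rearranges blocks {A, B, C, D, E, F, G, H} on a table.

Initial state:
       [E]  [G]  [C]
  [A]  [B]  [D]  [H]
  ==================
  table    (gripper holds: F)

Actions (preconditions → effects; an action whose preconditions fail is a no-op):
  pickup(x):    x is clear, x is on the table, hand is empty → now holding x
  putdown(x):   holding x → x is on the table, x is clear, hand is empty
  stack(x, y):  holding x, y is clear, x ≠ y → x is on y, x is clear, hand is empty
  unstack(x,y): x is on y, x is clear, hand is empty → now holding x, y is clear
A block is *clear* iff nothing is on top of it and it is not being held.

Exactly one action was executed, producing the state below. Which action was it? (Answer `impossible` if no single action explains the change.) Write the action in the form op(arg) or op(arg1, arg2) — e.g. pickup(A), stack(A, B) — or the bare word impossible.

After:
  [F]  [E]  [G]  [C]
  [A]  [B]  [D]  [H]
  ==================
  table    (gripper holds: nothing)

stack(F, A)

target: towers=[A/F; B/E; D/G; H/C] holding=-
        putdown(F) → towers=[A; B/E; D/G; F; H/C] holding=-
       stack(F, G) → towers=[A; B/E; D/G/F; H/C] holding=-
       stack(F, A) → towers=[A/F; B/E; D/G; H/C] holding=-  ← match
       stack(F, E) → towers=[A; B/E/F; D/G; H/C] holding=-
       stack(F, C) → towers=[A; B/E; D/G; H/C/F] holding=-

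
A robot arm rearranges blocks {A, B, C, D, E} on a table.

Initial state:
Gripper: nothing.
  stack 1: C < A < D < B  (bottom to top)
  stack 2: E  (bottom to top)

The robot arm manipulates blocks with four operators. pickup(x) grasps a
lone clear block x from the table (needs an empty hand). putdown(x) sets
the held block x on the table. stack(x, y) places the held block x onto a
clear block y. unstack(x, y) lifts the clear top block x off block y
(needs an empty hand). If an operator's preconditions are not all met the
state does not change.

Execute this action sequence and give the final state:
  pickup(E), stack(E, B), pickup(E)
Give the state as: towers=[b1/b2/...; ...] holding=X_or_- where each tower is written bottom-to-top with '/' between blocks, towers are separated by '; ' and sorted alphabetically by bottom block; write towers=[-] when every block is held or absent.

towers=[C/A/D/B/E] holding=-

step 1 (pickup(E)): towers=[C/A/D/B] holding=E
step 2 (stack(E, B)): towers=[C/A/D/B/E] holding=-
step 3 (pickup(E)) [no-op]: towers=[C/A/D/B/E] holding=-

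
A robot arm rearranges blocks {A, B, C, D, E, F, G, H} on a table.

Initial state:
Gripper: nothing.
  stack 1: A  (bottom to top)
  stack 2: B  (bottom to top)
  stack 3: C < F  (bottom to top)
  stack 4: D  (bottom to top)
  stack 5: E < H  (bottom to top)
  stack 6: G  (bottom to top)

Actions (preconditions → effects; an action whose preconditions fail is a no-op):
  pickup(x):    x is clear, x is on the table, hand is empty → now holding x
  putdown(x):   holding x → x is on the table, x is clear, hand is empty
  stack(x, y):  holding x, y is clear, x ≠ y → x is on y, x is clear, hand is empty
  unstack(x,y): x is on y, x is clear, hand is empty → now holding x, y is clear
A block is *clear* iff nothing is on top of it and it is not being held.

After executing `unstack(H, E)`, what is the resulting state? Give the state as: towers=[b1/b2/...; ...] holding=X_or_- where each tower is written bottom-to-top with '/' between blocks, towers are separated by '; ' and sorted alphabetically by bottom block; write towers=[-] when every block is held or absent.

towers=[A; B; C/F; D; E; G] holding=H

before: towers=[A; B; C/F; D; E/H; G] holding=-
pre[unstack(H, E)]: on(H,E) yes, clear(H) yes, handempty yes
all met → apply unstack(H, E)
after:  towers=[A; B; C/F; D; E; G] holding=H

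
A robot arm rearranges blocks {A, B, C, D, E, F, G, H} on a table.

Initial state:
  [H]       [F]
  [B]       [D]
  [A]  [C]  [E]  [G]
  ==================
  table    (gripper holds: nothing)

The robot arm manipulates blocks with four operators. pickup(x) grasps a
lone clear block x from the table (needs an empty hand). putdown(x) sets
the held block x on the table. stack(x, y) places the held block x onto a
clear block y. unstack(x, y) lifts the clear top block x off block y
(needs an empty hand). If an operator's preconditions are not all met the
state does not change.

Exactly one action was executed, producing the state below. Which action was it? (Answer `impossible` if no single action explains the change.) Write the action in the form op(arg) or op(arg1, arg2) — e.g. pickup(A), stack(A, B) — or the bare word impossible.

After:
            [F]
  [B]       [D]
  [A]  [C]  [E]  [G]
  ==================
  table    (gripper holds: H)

target: towers=[A/B; C; E/D/F; G] holding=H
         pickup(G) → towers=[A/B/H; C; E/D/F] holding=G
     unstack(H, B) → towers=[A/B; C; E/D/F; G] holding=H  ← match
     unstack(F, D) → towers=[A/B/H; C; E/D; G] holding=F
         pickup(C) → towers=[A/B/H; E/D/F; G] holding=C

unstack(H, B)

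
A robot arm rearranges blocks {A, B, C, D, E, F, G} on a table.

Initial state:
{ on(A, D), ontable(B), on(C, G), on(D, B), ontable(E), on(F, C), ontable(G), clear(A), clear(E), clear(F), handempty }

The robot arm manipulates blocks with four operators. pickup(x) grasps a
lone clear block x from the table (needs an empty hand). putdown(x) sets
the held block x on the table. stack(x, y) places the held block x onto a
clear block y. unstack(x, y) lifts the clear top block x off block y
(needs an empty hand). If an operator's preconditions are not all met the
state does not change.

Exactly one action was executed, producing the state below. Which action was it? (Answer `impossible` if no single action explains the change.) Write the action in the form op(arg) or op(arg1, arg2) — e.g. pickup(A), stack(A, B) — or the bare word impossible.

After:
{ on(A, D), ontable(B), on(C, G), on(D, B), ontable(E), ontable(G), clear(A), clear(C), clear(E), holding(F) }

target: towers=[B/D/A; E; G/C] holding=F
     unstack(F, C) → towers=[B/D/A; E; G/C] holding=F  ← match
     unstack(A, D) → towers=[B/D; E; G/C/F] holding=A
         pickup(E) → towers=[B/D/A; G/C/F] holding=E

unstack(F, C)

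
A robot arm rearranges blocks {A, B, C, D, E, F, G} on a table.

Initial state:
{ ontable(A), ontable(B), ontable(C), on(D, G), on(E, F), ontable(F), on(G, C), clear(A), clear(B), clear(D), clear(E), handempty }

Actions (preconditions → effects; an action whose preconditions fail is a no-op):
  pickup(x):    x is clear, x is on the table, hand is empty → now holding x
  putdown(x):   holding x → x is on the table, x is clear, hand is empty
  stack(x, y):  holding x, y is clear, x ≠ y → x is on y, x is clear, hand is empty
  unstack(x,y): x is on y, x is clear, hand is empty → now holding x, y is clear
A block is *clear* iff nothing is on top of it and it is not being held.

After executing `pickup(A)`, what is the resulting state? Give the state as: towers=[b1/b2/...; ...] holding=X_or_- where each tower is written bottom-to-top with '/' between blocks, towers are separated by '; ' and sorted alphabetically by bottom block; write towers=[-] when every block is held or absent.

before: towers=[A; B; C/G/D; F/E] holding=-
pre[pickup(A)]: clear(A) ok, ontable(A) ok, handempty ok
all met → apply pickup(A)
after:  towers=[B; C/G/D; F/E] holding=A

towers=[B; C/G/D; F/E] holding=A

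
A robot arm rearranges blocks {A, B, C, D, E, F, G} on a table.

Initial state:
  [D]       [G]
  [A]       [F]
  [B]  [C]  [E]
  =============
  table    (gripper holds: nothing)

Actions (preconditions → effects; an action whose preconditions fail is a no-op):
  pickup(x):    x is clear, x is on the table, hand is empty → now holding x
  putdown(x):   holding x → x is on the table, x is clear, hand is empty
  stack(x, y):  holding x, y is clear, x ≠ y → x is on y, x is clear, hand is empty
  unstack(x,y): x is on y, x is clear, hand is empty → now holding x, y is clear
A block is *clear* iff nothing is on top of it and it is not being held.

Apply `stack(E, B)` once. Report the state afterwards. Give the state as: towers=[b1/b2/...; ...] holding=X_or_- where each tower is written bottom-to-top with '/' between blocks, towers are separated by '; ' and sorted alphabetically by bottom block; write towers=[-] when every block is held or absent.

before: towers=[B/A/D; C; E/F/G] holding=-
pre[stack(E, B)]: holding(E) ✗, clear(B) ✗, E≠B ✓
holding(E), clear(B) unmet → stack(E, B) is a no-op
after:  towers=[B/A/D; C; E/F/G] holding=-

towers=[B/A/D; C; E/F/G] holding=-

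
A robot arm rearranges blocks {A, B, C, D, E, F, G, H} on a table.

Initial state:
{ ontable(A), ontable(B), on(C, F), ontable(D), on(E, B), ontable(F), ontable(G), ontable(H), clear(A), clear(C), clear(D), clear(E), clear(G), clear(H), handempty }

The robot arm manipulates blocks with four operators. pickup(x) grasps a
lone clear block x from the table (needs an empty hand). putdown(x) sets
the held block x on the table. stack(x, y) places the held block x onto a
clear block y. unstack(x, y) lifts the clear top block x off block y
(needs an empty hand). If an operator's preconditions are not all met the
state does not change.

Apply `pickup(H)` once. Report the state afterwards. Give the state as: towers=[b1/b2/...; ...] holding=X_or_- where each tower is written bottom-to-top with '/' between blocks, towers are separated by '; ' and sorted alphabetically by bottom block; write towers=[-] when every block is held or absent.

towers=[A; B/E; D; F/C; G] holding=H

before: towers=[A; B/E; D; F/C; G; H] holding=-
pre[pickup(H)]: clear(H) yes, ontable(H) yes, handempty yes
all met → apply pickup(H)
after:  towers=[A; B/E; D; F/C; G] holding=H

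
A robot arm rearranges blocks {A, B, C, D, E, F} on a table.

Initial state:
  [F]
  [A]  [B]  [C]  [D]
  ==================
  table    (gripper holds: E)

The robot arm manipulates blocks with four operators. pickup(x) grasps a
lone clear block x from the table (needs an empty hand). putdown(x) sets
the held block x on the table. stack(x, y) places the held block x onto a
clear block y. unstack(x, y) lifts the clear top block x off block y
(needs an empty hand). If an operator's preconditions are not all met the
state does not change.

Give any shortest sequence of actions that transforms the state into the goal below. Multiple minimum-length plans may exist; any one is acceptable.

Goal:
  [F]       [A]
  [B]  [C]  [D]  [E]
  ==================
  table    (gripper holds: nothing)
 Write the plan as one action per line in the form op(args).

putdown(E)
unstack(F, A)
stack(F, B)
pickup(A)
stack(A, D)

step 1 (putdown(E)): towers=[A/F; B; C; D; E] holding=-
step 2 (unstack(F, A)): towers=[A; B; C; D; E] holding=F
step 3 (stack(F, B)): towers=[A; B/F; C; D; E] holding=-
step 4 (pickup(A)): towers=[B/F; C; D; E] holding=A
step 5 (stack(A, D)): towers=[B/F; C; D/A; E] holding=-
goal check: towers=[B/F; C; D/A; E] holding=- — reached (length 5, optimal by BFS)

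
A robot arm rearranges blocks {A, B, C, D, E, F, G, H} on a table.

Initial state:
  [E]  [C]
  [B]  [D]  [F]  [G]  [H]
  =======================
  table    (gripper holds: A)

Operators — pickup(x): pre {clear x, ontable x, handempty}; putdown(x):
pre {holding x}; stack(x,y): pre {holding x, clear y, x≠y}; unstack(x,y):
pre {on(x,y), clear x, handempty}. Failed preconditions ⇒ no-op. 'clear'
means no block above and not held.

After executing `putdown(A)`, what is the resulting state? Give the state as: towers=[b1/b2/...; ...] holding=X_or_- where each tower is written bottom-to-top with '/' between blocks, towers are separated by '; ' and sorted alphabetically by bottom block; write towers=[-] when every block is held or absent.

towers=[A; B/E; D/C; F; G; H] holding=-

before: towers=[B/E; D/C; F; G; H] holding=A
pre[putdown(A)]: holding(A) yes
all met → apply putdown(A)
after:  towers=[A; B/E; D/C; F; G; H] holding=-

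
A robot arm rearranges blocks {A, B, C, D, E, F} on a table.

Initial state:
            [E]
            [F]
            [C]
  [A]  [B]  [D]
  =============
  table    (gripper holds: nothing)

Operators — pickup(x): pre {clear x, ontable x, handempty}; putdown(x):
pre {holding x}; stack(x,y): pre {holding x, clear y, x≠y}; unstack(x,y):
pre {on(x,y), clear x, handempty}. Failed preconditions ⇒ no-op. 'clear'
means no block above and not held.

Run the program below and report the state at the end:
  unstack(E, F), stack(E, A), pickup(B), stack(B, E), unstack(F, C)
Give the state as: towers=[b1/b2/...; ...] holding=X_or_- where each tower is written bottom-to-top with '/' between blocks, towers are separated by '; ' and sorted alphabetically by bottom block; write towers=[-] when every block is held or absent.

towers=[A/E/B; D/C] holding=F

step 1 (unstack(E, F)): towers=[A; B; D/C/F] holding=E
step 2 (stack(E, A)): towers=[A/E; B; D/C/F] holding=-
step 3 (pickup(B)): towers=[A/E; D/C/F] holding=B
step 4 (stack(B, E)): towers=[A/E/B; D/C/F] holding=-
step 5 (unstack(F, C)): towers=[A/E/B; D/C] holding=F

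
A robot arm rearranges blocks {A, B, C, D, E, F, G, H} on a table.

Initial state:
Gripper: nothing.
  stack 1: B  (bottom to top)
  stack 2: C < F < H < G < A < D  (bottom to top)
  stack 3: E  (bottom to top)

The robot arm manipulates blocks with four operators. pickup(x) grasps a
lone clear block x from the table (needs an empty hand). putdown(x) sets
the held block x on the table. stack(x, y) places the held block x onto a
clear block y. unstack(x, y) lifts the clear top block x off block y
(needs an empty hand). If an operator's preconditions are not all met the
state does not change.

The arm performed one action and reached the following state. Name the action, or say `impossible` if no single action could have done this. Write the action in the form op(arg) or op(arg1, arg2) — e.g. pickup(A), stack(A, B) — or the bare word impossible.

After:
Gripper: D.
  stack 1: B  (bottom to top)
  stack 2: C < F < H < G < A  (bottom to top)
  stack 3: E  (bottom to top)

unstack(D, A)

target: towers=[B; C/F/H/G/A; E] holding=D
         pickup(E) → towers=[B; C/F/H/G/A/D] holding=E
         pickup(B) → towers=[C/F/H/G/A/D; E] holding=B
     unstack(D, A) → towers=[B; C/F/H/G/A; E] holding=D  ← match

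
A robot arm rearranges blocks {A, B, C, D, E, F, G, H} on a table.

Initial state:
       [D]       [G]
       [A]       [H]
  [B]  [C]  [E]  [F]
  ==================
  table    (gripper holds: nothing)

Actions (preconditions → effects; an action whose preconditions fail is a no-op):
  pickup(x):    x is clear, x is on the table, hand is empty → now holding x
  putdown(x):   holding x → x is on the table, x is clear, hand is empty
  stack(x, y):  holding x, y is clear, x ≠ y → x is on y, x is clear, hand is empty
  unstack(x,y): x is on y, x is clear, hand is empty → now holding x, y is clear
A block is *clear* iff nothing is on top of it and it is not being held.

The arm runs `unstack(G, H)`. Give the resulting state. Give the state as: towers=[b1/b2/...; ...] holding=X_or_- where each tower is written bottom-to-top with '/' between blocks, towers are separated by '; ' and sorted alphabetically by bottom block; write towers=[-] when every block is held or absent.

towers=[B; C/A/D; E; F/H] holding=G

before: towers=[B; C/A/D; E; F/H/G] holding=-
pre[unstack(G, H)]: on(G,H) yes, clear(G) yes, handempty yes
all met → apply unstack(G, H)
after:  towers=[B; C/A/D; E; F/H] holding=G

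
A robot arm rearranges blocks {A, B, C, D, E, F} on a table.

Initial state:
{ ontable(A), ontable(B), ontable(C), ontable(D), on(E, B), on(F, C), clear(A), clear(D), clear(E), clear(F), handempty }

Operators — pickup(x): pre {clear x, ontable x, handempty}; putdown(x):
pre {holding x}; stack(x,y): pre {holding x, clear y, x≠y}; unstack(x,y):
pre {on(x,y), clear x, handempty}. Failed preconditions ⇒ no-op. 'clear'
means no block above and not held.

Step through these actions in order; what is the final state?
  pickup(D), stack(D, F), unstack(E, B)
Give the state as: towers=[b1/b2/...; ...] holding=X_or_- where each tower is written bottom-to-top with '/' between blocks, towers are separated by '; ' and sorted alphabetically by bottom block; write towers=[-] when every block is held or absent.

step 1 (pickup(D)): towers=[A; B/E; C/F] holding=D
step 2 (stack(D, F)): towers=[A; B/E; C/F/D] holding=-
step 3 (unstack(E, B)): towers=[A; B; C/F/D] holding=E

towers=[A; B; C/F/D] holding=E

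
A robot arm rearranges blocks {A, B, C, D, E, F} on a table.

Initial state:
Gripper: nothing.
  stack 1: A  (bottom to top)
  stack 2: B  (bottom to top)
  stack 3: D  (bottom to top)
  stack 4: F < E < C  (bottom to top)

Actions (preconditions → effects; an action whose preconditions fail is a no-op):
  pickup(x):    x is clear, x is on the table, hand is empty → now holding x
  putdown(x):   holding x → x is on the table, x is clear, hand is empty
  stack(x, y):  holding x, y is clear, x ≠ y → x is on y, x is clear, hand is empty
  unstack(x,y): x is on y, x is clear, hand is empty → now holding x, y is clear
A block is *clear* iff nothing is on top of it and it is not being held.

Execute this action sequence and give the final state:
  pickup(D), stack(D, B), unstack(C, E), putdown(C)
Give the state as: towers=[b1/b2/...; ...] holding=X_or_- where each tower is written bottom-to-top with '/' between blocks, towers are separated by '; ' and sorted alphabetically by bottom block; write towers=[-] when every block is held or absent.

step 1 (pickup(D)): towers=[A; B; F/E/C] holding=D
step 2 (stack(D, B)): towers=[A; B/D; F/E/C] holding=-
step 3 (unstack(C, E)): towers=[A; B/D; F/E] holding=C
step 4 (putdown(C)): towers=[A; B/D; C; F/E] holding=-

towers=[A; B/D; C; F/E] holding=-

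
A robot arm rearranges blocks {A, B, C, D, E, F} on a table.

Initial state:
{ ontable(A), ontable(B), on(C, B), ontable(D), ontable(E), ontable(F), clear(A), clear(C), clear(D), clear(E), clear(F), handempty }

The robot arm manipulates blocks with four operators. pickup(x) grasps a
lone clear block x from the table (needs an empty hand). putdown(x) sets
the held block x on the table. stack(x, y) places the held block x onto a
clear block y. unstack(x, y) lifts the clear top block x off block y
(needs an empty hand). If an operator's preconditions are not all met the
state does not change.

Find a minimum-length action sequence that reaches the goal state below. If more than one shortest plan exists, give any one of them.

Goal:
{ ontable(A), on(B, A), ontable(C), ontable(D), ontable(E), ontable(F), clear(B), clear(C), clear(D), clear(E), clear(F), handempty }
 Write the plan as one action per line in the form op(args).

step 1 (unstack(C, B)): towers=[A; B; D; E; F] holding=C
step 2 (putdown(C)): towers=[A; B; C; D; E; F] holding=-
step 3 (pickup(B)): towers=[A; C; D; E; F] holding=B
step 4 (stack(B, A)): towers=[A/B; C; D; E; F] holding=-
goal check: towers=[A/B; C; D; E; F] holding=- — reached (length 4, optimal by BFS)

unstack(C, B)
putdown(C)
pickup(B)
stack(B, A)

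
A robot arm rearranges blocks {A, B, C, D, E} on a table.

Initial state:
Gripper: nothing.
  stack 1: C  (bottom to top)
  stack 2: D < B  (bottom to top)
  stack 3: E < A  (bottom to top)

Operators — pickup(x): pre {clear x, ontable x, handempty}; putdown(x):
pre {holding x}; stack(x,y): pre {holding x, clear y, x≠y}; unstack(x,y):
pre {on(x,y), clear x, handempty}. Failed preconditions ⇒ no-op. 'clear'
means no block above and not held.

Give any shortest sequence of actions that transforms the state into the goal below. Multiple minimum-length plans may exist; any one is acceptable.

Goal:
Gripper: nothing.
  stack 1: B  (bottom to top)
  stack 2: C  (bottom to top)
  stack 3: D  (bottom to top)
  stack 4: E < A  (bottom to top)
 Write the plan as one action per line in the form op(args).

step 1 (unstack(B, D)): towers=[C; D; E/A] holding=B
step 2 (putdown(B)): towers=[B; C; D; E/A] holding=-
goal check: towers=[B; C; D; E/A] holding=- — reached (length 2, optimal by BFS)

unstack(B, D)
putdown(B)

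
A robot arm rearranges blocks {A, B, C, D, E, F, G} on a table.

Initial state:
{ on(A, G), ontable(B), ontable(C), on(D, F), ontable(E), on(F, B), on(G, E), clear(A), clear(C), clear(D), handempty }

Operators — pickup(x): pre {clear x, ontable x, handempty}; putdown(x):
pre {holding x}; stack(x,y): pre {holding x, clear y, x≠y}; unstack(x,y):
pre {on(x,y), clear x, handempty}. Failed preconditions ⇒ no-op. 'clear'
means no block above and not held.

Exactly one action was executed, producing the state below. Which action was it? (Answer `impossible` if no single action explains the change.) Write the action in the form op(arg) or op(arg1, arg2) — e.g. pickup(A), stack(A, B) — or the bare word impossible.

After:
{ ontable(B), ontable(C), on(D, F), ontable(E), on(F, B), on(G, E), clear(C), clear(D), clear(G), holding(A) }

target: towers=[B/F/D; C; E/G] holding=A
     unstack(D, F) → towers=[B/F; C; E/G/A] holding=D
     unstack(A, G) → towers=[B/F/D; C; E/G] holding=A  ← match
         pickup(C) → towers=[B/F/D; E/G/A] holding=C

unstack(A, G)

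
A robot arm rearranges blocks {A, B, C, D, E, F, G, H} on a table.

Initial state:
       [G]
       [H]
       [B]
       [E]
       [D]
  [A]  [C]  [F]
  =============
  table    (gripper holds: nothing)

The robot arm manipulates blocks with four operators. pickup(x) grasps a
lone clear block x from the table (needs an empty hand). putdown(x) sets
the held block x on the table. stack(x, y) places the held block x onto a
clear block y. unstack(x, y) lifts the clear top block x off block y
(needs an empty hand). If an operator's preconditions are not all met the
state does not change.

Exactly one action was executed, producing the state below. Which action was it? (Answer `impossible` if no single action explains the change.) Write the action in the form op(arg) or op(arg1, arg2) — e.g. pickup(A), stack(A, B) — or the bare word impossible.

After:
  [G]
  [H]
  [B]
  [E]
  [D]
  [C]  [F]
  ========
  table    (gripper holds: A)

target: towers=[C/D/E/B/H/G; F] holding=A
     unstack(G, H) → towers=[A; C/D/E/B/H; F] holding=G
         pickup(A) → towers=[C/D/E/B/H/G; F] holding=A  ← match
         pickup(F) → towers=[A; C/D/E/B/H/G] holding=F

pickup(A)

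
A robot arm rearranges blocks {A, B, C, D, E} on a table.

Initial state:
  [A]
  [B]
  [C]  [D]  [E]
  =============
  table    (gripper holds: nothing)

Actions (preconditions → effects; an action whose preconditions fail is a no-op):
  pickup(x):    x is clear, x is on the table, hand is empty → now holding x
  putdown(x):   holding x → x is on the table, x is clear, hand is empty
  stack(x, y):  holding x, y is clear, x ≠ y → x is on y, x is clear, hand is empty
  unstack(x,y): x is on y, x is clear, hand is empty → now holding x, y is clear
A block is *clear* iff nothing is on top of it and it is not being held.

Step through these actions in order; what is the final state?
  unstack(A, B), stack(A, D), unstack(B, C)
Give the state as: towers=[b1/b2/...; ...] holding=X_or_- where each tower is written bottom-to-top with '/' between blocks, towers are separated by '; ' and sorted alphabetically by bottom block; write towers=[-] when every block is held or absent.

towers=[C; D/A; E] holding=B

step 1 (unstack(A, B)): towers=[C/B; D; E] holding=A
step 2 (stack(A, D)): towers=[C/B; D/A; E] holding=-
step 3 (unstack(B, C)): towers=[C; D/A; E] holding=B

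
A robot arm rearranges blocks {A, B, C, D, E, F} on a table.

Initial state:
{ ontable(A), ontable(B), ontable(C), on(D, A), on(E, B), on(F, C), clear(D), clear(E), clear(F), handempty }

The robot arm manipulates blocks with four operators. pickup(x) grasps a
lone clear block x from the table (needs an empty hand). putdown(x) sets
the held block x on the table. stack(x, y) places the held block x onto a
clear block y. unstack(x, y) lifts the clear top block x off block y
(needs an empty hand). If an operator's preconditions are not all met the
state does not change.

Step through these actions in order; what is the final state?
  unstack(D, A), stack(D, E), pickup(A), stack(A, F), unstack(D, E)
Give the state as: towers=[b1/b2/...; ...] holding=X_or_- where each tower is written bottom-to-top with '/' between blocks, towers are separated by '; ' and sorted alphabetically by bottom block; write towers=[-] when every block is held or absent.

step 1 (unstack(D, A)): towers=[A; B/E; C/F] holding=D
step 2 (stack(D, E)): towers=[A; B/E/D; C/F] holding=-
step 3 (pickup(A)): towers=[B/E/D; C/F] holding=A
step 4 (stack(A, F)): towers=[B/E/D; C/F/A] holding=-
step 5 (unstack(D, E)): towers=[B/E; C/F/A] holding=D

towers=[B/E; C/F/A] holding=D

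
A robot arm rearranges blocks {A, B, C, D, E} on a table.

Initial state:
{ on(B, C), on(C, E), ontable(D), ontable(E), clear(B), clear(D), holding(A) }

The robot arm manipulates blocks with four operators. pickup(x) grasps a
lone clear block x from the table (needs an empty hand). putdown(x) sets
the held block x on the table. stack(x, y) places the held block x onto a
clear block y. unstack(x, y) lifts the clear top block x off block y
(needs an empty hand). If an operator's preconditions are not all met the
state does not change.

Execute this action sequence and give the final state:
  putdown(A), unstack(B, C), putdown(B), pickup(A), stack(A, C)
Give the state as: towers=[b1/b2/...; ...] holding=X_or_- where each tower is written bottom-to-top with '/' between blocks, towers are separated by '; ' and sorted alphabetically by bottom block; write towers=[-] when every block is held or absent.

towers=[B; D; E/C/A] holding=-

step 1 (putdown(A)): towers=[A; D; E/C/B] holding=-
step 2 (unstack(B, C)): towers=[A; D; E/C] holding=B
step 3 (putdown(B)): towers=[A; B; D; E/C] holding=-
step 4 (pickup(A)): towers=[B; D; E/C] holding=A
step 5 (stack(A, C)): towers=[B; D; E/C/A] holding=-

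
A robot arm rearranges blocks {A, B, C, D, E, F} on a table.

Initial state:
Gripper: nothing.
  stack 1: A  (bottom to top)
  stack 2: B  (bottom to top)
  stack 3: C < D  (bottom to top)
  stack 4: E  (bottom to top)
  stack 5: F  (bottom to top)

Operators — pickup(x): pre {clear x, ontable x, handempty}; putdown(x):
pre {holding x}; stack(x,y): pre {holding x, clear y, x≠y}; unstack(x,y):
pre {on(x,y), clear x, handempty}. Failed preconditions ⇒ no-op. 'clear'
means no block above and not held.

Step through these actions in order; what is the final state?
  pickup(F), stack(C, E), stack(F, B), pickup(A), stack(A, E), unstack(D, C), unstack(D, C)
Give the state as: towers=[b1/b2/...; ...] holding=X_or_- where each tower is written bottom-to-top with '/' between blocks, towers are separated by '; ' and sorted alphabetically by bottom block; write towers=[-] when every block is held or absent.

towers=[B/F; C; E/A] holding=D

step 1 (pickup(F)): towers=[A; B; C/D; E] holding=F
step 2 (stack(C, E)) [no-op]: towers=[A; B; C/D; E] holding=F
step 3 (stack(F, B)): towers=[A; B/F; C/D; E] holding=-
step 4 (pickup(A)): towers=[B/F; C/D; E] holding=A
step 5 (stack(A, E)): towers=[B/F; C/D; E/A] holding=-
step 6 (unstack(D, C)): towers=[B/F; C; E/A] holding=D
step 7 (unstack(D, C)) [no-op]: towers=[B/F; C; E/A] holding=D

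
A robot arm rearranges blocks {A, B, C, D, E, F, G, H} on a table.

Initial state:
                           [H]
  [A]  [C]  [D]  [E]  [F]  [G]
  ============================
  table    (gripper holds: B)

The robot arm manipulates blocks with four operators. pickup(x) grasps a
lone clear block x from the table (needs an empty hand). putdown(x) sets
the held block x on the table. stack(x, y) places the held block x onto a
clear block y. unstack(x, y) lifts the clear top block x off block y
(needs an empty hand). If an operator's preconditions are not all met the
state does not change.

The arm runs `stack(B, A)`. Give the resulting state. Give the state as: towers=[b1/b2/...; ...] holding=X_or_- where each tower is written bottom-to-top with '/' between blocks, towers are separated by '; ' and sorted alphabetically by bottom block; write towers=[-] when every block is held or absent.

before: towers=[A; C; D; E; F; G/H] holding=B
pre[stack(B, A)]: holding(B) ✓, clear(A) ✓, B≠A ✓
all met → apply stack(B, A)
after:  towers=[A/B; C; D; E; F; G/H] holding=-

towers=[A/B; C; D; E; F; G/H] holding=-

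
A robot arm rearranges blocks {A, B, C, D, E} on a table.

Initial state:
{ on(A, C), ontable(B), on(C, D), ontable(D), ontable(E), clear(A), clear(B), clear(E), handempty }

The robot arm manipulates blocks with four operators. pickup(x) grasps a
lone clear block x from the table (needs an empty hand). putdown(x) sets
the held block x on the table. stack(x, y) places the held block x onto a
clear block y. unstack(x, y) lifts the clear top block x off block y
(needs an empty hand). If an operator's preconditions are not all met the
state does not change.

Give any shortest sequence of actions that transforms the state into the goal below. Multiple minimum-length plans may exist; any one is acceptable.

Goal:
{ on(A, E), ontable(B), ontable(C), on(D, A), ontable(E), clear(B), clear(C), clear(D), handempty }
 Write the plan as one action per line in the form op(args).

step 1 (unstack(A, C)): towers=[B; D/C; E] holding=A
step 2 (stack(A, E)): towers=[B; D/C; E/A] holding=-
step 3 (unstack(C, D)): towers=[B; D; E/A] holding=C
step 4 (putdown(C)): towers=[B; C; D; E/A] holding=-
step 5 (pickup(D)): towers=[B; C; E/A] holding=D
step 6 (stack(D, A)): towers=[B; C; E/A/D] holding=-
goal check: towers=[B; C; E/A/D] holding=- — reached (length 6, optimal by BFS)

unstack(A, C)
stack(A, E)
unstack(C, D)
putdown(C)
pickup(D)
stack(D, A)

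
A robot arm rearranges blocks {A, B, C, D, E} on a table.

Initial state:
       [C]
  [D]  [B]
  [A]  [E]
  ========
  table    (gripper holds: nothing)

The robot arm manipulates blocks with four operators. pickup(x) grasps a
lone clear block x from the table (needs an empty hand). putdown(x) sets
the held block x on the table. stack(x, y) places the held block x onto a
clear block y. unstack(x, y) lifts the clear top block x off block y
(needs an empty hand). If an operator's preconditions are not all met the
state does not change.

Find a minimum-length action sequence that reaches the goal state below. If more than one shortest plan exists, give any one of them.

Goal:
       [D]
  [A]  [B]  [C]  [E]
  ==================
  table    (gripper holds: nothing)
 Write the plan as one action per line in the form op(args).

step 1 (unstack(C, B)): towers=[A/D; E/B] holding=C
step 2 (putdown(C)): towers=[A/D; C; E/B] holding=-
step 3 (unstack(B, E)): towers=[A/D; C; E] holding=B
step 4 (putdown(B)): towers=[A/D; B; C; E] holding=-
step 5 (unstack(D, A)): towers=[A; B; C; E] holding=D
step 6 (stack(D, B)): towers=[A; B/D; C; E] holding=-
goal check: towers=[A; B/D; C; E] holding=- — reached (length 6, optimal by BFS)

unstack(C, B)
putdown(C)
unstack(B, E)
putdown(B)
unstack(D, A)
stack(D, B)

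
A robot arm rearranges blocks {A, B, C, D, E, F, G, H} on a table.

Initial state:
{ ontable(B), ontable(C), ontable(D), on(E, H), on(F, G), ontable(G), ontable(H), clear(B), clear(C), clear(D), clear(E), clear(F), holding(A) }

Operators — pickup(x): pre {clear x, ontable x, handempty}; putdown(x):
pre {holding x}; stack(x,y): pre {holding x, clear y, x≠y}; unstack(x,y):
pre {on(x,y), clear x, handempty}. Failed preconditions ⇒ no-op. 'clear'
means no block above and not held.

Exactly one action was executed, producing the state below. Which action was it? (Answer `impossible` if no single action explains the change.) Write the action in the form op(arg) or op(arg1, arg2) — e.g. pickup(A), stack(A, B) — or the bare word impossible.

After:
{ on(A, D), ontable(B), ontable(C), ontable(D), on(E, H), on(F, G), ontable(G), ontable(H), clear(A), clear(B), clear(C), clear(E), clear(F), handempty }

target: towers=[B; C; D/A; G/F; H/E] holding=-
        putdown(A) → towers=[A; B; C; D; G/F; H/E] holding=-
       stack(A, E) → towers=[B; C; D; G/F; H/E/A] holding=-
       stack(A, B) → towers=[B/A; C; D; G/F; H/E] holding=-
       stack(A, F) → towers=[B; C; D; G/F/A; H/E] holding=-
       stack(A, D) → towers=[B; C; D/A; G/F; H/E] holding=-  ← match
       stack(A, C) → towers=[B; C/A; D; G/F; H/E] holding=-

stack(A, D)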